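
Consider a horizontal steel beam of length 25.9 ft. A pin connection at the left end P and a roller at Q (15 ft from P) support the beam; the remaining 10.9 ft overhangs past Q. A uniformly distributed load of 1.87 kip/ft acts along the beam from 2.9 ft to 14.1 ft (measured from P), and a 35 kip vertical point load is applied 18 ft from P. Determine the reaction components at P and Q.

Resultant of the distributed load: 1.87 × 11.2 = 20.944 kip at 8.5 ft from P.
ΣM about P: Q_y·15 − (1.87·11.2)·8.5 − 35·18 = 0 → Q_y = 808.024/15 = 53.8683 ≈ 53.87 kip.
ΣF_y = 0: P_y + 53.8683 − 1.87·11.2 − 35 = 0 → P_y = 2.076 kip.
ΣF_x = 0: no horizontal applied forces, so P_x = 0.

P_x = 0, P_y = 2.076 kip, Q_y = 53.87 kip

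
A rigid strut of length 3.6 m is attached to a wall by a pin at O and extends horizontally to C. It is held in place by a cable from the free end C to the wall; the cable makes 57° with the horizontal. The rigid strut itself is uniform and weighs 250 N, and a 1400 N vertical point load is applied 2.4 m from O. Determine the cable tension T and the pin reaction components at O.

ΣM about O: T·sin57°·3.6 − 250·1.8 − 1400·2.4 = 0 → T = 3810/(3.6·0.838671) = 1261.92 ≈ 1262 N.
ΣF_x = 0: O_x − T·cos57° = 0 → O_x = 1261.92 × 0.544639 = 687.3 N.
ΣF_y = 0: O_y + T·sin57° − 250 − 1400 = 0 → O_y = 1650 − 1261.92 × 0.838671 = 591.7 N.

T = 1262 N, O_x = 687.3 N, O_y = 591.7 N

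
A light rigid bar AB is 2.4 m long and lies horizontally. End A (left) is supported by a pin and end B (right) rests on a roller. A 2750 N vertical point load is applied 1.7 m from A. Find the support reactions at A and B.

Taking moments about A: B_y·2.4 − 2750·1.7 = 0 → B_y = 4675/2.4 = 1947.92 ≈ 1948 N.
ΣF_y = 0: A_y + 1947.92 − 2750 = 0 → A_y = 802.1 N.
ΣF_x = 0: no horizontal applied forces, so A_x = 0.

A_x = 0, A_y = 802.1 N, B_y = 1948 N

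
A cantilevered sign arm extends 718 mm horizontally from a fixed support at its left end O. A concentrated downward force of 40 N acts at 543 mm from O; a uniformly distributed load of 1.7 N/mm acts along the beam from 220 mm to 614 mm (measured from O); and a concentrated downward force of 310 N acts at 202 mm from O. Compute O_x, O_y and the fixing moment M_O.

O_x = 0, O_y = 1020 N, M_O = 363600 N·mm

Resultant of the distributed load: 1.7 × 394 = 669.8 N at 417 mm from O.
ΣF_x = 0: O_x = 0.
ΣF_y = 0: O_y − 40 − 1.7·394 − 310 = 0 → O_y = 1020 N.
ΣM about O: M_O − 40·543 − (1.7·394)·417 − 310·202 = 0 → M_O = 363600 N·mm.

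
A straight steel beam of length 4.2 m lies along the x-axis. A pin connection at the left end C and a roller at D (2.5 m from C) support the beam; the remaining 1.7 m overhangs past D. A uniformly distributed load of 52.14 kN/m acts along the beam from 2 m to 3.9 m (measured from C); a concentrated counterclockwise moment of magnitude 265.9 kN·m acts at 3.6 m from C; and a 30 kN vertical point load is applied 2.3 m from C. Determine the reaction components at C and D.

C_x = 0, C_y = 90.93 kN, D_y = 38.14 kN

Resultant of the distributed load: 52.14 × 1.9 = 99.066 kN at 2.95 m from C.
Moments about C: D_y·2.5 − (52.14·1.9)·2.95 + 265.9 − 30·2.3 = 0 → D_y = 95.3447/2.5 = 38.1379 ≈ 38.14 kN.
ΣF_y = 0: C_y + 38.1379 − 52.14·1.9 − 30 = 0 → C_y = 90.93 kN.
ΣF_x = 0: no horizontal applied forces, so C_x = 0.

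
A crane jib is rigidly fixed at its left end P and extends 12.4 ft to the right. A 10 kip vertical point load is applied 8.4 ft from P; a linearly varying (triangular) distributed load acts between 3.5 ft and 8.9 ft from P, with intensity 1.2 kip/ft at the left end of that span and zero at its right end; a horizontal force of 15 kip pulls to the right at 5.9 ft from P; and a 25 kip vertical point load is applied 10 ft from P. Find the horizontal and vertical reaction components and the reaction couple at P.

Resultant of the triangular load: ½ × 1.2 × 5.4 = 3.24 kip, acting at 5.3 ft from P (one-third of the span from the peak).
ΣF_x = 0: P_x + 15 = 0 → P_x = -15.00 kip.
ΣF_y = 0: P_y − 10 − ½·1.2·5.4 − 25 = 0 → P_y = 38.24 kip.
ΣM about P: M_P − 10·8.4 − (½·1.2·5.4)·5.3 − 25·10 = 0 → M_P = 351.2 kip·ft.

P_x = -15.00 kip, P_y = 38.24 kip, M_P = 351.2 kip·ft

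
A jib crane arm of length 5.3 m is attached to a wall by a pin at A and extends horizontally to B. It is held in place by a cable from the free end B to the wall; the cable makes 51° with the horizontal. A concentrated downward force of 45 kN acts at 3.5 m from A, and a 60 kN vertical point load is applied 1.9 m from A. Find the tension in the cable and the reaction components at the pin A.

ΣM about A: T·sin51°·5.3 − 45·3.5 − 60·1.9 = 0 → T = 271.5/(5.3·0.777146) = 65.9161 ≈ 65.92 kN.
ΣF_x = 0: A_x − T·cos51° = 0 → A_x = 65.9161 × 0.62932 = 41.48 kN.
ΣF_y = 0: A_y + T·sin51° − 45 − 60 = 0 → A_y = 105 − 65.9161 × 0.777146 = 53.77 kN.

T = 65.92 kN, A_x = 41.48 kN, A_y = 53.77 kN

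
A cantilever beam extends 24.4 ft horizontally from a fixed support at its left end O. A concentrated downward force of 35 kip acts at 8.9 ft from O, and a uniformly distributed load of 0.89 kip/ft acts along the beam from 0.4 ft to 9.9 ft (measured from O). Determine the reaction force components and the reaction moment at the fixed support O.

O_x = 0, O_y = 43.45 kip, M_O = 355.0 kip·ft

Resultant of the distributed load: 0.89 × 9.5 = 8.455 kip at 5.15 ft from O.
ΣF_x = 0: O_x = 0.
ΣF_y = 0: O_y − 35 − 0.89·9.5 = 0 → O_y = 43.45 kip.
ΣM about O: M_O − 35·8.9 − (0.89·9.5)·5.15 = 0 → M_O = 355.0 kip·ft.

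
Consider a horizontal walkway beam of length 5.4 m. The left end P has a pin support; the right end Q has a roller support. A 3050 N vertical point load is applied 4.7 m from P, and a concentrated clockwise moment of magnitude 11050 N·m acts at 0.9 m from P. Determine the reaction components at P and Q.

ΣM about P: Q_y·5.4 − 3050·4.7 − 11050 = 0 → Q_y = 25385/5.4 = 4700.93 ≈ 4701 N.
ΣF_y = 0: P_y + 4700.93 − 3050 = 0 → P_y = -1651 N.
ΣF_x = 0: no horizontal applied forces, so P_x = 0.

P_x = 0, P_y = -1651 N, Q_y = 4701 N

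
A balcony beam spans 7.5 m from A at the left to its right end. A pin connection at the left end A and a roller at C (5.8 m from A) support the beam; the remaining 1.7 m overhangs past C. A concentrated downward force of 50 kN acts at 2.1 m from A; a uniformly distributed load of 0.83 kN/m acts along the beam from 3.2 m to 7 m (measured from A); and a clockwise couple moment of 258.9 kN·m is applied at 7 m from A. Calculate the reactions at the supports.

A_x = 0, A_y = -12.36 kN, C_y = 65.51 kN

Resultant of the distributed load: 0.83 × 3.8 = 3.154 kN at 5.1 m from A.
Moments about A: C_y·5.8 − 50·2.1 − (0.83·3.8)·5.1 − 258.9 = 0 → C_y = 379.9854/5.8 = 65.5147 ≈ 65.51 kN.
ΣF_y = 0: A_y + 65.5147 − 50 − 0.83·3.8 = 0 → A_y = -12.36 kN.
ΣF_x = 0: no horizontal applied forces, so A_x = 0.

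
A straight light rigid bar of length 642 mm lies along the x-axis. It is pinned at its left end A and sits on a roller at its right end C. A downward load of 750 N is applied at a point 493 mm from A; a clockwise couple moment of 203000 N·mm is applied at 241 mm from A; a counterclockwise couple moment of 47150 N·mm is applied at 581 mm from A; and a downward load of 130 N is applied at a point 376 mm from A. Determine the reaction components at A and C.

A_x = 0, A_y = -14.83 N, C_y = 894.8 N

Taking moments about A: C_y·642 − 750·493 − 203000 + 47150 − 130·376 = 0 → C_y = 574480/642 = 894.829 ≈ 894.8 N.
ΣF_y = 0: A_y + 894.829 − 750 − 130 = 0 → A_y = -14.83 N.
ΣF_x = 0: no horizontal applied forces, so A_x = 0.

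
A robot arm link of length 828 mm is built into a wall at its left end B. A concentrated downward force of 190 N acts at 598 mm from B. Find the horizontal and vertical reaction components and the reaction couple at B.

ΣF_x = 0: B_x = 0.
ΣF_y = 0: B_y − 190 = 0 → B_y = 190.0 N.
ΣM about B: M_B − 190·598 = 0 → M_B = 113600 N·mm.

B_x = 0, B_y = 190.0 N, M_B = 113600 N·mm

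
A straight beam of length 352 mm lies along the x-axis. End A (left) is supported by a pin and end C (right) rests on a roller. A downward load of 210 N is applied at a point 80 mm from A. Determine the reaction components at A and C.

A_x = 0, A_y = 162.3 N, C_y = 47.73 N

ΣM about A: C_y·352 − 210·80 = 0 → C_y = 16800/352 = 47.7273 ≈ 47.73 N.
ΣF_y = 0: A_y + 47.7273 − 210 = 0 → A_y = 162.3 N.
ΣF_x = 0: no horizontal applied forces, so A_x = 0.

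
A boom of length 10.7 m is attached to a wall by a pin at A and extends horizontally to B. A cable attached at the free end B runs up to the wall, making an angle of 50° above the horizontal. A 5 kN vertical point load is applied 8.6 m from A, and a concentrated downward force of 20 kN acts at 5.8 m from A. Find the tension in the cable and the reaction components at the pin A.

T = 19.40 kN, A_x = 12.47 kN, A_y = 10.14 kN

ΣM about A: T·sin50°·10.7 − 5·8.6 − 20·5.8 = 0 → T = 159/(10.7·0.766044) = 19.3981 ≈ 19.40 kN.
ΣF_x = 0: A_x − T·cos50° = 0 → A_x = 19.3981 × 0.642788 = 12.47 kN.
ΣF_y = 0: A_y + T·sin50° − 5 − 20 = 0 → A_y = 25 − 19.3981 × 0.766044 = 10.14 kN.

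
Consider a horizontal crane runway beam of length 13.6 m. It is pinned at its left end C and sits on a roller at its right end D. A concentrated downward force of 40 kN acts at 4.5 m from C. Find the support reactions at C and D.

Moments about C: D_y·13.6 − 40·4.5 = 0 → D_y = 180/13.6 = 13.2353 ≈ 13.24 kN.
ΣF_y = 0: C_y + 13.2353 − 40 = 0 → C_y = 26.76 kN.
ΣF_x = 0: no horizontal applied forces, so C_x = 0.

C_x = 0, C_y = 26.76 kN, D_y = 13.24 kN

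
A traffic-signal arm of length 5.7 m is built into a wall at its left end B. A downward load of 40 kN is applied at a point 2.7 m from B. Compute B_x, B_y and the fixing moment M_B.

B_x = 0, B_y = 40.00 kN, M_B = 108.0 kN·m

ΣF_x = 0: B_x = 0.
ΣF_y = 0: B_y − 40 = 0 → B_y = 40.00 kN.
ΣM about B: M_B − 40·2.7 = 0 → M_B = 108.0 kN·m.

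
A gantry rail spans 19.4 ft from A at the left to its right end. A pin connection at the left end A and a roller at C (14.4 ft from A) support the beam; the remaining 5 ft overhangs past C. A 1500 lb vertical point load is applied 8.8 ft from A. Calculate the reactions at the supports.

Moments about A: C_y·14.4 − 1500·8.8 = 0 → C_y = 13200/14.4 = 916.667 ≈ 916.7 lb.
ΣF_y = 0: A_y + 916.667 − 1500 = 0 → A_y = 583.3 lb.
ΣF_x = 0: no horizontal applied forces, so A_x = 0.

A_x = 0, A_y = 583.3 lb, C_y = 916.7 lb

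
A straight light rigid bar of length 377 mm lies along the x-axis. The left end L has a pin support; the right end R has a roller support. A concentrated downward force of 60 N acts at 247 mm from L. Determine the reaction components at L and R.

L_x = 0, L_y = 20.69 N, R_y = 39.31 N

Moments about L: R_y·377 − 60·247 = 0 → R_y = 14820/377 = 39.3103 ≈ 39.31 N.
ΣF_y = 0: L_y + 39.3103 − 60 = 0 → L_y = 20.69 N.
ΣF_x = 0: no horizontal applied forces, so L_x = 0.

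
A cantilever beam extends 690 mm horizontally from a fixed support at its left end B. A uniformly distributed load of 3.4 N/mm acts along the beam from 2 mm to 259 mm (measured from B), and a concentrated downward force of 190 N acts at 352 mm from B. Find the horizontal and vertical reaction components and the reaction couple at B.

B_x = 0, B_y = 1064 N, M_B = 180900 N·mm

Resultant of the distributed load: 3.4 × 257 = 873.8 N at 130.5 mm from B.
ΣF_x = 0: B_x = 0.
ΣF_y = 0: B_y − 3.4·257 − 190 = 0 → B_y = 1064 N.
ΣM about B: M_B − (3.4·257)·130.5 − 190·352 = 0 → M_B = 180900 N·mm.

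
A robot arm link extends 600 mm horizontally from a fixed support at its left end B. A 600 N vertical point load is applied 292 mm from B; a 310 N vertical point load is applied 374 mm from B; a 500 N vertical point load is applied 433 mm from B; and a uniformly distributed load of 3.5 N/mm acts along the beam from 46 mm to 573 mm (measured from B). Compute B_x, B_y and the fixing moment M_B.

B_x = 0, B_y = 3254 N, M_B = 1079000 N·mm

Resultant of the distributed load: 3.5 × 527 = 1844.5 N at 309.5 mm from B.
ΣF_x = 0: B_x = 0.
ΣF_y = 0: B_y − 600 − 310 − 500 − 3.5·527 = 0 → B_y = 3254 N.
ΣM about B: M_B − 600·292 − 310·374 − 500·433 − (3.5·527)·309.5 = 0 → M_B = 1079000 N·mm.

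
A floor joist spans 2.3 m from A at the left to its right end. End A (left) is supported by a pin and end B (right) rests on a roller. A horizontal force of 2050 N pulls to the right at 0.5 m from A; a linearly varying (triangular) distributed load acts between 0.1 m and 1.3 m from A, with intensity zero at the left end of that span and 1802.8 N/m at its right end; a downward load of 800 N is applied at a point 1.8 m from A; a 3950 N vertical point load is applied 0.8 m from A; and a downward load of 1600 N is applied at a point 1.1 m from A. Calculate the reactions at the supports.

Resultant of the triangular load: ½ × 1802.8 × 1.2 = 1081.68 N, acting at 0.9 m from A (one-third of the span from the peak).
ΣM about A: B_y·2.3 − (½·1802.8·1.2)·0.9 − 800·1.8 − 3950·0.8 − 1600·1.1 = 0 → B_y = 7333.512/2.3 = 3188.48 ≈ 3188 N.
ΣF_y = 0: A_y + 3188.48 − ½·1802.8·1.2 − 800 − 3950 − 1600 = 0 → A_y = 4243 N.
ΣF_x = 0: A_x + 2050 = 0 → A_x = -2050 N.

A_x = -2050 N, A_y = 4243 N, B_y = 3188 N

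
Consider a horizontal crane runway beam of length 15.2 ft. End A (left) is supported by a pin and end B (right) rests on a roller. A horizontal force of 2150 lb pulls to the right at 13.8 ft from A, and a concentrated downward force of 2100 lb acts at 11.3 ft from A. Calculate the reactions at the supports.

Moments about A: B_y·15.2 − 2100·11.3 = 0 → B_y = 23730/15.2 = 1561.18 ≈ 1561 lb.
ΣF_y = 0: A_y + 1561.18 − 2100 = 0 → A_y = 538.8 lb.
ΣF_x = 0: A_x + 2150 = 0 → A_x = -2150 lb.

A_x = -2150 lb, A_y = 538.8 lb, B_y = 1561 lb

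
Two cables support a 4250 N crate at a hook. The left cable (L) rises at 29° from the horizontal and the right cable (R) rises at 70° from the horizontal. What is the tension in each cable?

T_L = 1472 N, T_R = 3763 N

ΣF_x = 0: −T_L·cos29° + T_R·cos70° = 0 → T_R = 2.55722·T_L.
ΣF_y = 0: T_L·sin29° + T_R·sin70° = 4250.
Substitute: T_L·(0.48481 + 2.55722·0.939693) = 4250 → T_L = 1471.7 ≈ 1472 N.
Then T_R = 2.55722 × 1471.7 = 3763 N.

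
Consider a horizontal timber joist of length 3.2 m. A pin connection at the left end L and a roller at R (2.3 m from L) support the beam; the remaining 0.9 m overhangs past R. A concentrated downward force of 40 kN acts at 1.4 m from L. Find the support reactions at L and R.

ΣM about L: R_y·2.3 − 40·1.4 = 0 → R_y = 56/2.3 = 24.3478 ≈ 24.35 kN.
ΣF_y = 0: L_y + 24.3478 − 40 = 0 → L_y = 15.65 kN.
ΣF_x = 0: no horizontal applied forces, so L_x = 0.

L_x = 0, L_y = 15.65 kN, R_y = 24.35 kN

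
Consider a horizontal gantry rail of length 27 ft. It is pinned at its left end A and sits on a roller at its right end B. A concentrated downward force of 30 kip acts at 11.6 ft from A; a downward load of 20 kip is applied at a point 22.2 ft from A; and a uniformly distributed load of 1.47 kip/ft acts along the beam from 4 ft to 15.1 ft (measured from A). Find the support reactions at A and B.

Resultant of the distributed load: 1.47 × 11.1 = 16.317 kip at 9.55 ft from A.
Taking moments about A: B_y·27 − 30·11.6 − 20·22.2 − (1.47·11.1)·9.55 = 0 → B_y = 947.82735/27 = 35.1047 ≈ 35.10 kip.
ΣF_y = 0: A_y + 35.1047 − 30 − 20 − 1.47·11.1 = 0 → A_y = 31.21 kip.
ΣF_x = 0: no horizontal applied forces, so A_x = 0.

A_x = 0, A_y = 31.21 kip, B_y = 35.10 kip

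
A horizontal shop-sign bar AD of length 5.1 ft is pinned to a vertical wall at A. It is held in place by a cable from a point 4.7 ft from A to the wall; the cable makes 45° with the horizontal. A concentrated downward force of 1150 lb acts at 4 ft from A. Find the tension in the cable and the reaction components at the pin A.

T = 1384 lb, A_x = 978.7 lb, A_y = 171.3 lb

ΣM about A: T·sin45°·4.7 − 1150·4 = 0 → T = 4600/(4.7·0.707107) = 1384.12 ≈ 1384 lb.
ΣF_x = 0: A_x − T·cos45° = 0 → A_x = 1384.12 × 0.707107 = 978.7 lb.
ΣF_y = 0: A_y + T·sin45° − 1150 = 0 → A_y = 1150 − 1384.12 × 0.707107 = 171.3 lb.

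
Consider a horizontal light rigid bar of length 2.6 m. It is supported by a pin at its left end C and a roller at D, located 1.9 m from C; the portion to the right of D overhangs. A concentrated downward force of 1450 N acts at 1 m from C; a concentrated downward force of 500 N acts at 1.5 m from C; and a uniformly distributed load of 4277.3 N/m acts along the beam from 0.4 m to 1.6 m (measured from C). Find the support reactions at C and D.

C_x = 0, C_y = 3223 N, D_y = 3859 N

Resultant of the distributed load: 4277.3 × 1.2 = 5132.76 N at 1 m from C.
Moments about C: D_y·1.9 − 1450·1 − 500·1.5 − (4277.3·1.2)·1 = 0 → D_y = 7332.76/1.9 = 3859.35 ≈ 3859 N.
ΣF_y = 0: C_y + 3859.35 − 1450 − 500 − 4277.3·1.2 = 0 → C_y = 3223 N.
ΣF_x = 0: no horizontal applied forces, so C_x = 0.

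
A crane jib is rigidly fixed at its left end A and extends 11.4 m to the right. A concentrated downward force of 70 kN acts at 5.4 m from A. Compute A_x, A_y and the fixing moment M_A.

A_x = 0, A_y = 70.00 kN, M_A = 378.0 kN·m

ΣF_x = 0: A_x = 0.
ΣF_y = 0: A_y − 70 = 0 → A_y = 70.00 kN.
ΣM about A: M_A − 70·5.4 = 0 → M_A = 378.0 kN·m.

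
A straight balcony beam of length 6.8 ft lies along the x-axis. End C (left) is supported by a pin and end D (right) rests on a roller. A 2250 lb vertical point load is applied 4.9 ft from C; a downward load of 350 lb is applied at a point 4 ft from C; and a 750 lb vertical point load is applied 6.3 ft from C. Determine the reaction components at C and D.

Taking moments about C: D_y·6.8 − 2250·4.9 − 350·4 − 750·6.3 = 0 → D_y = 17150/6.8 = 2522.06 ≈ 2522 lb.
ΣF_y = 0: C_y + 2522.06 − 2250 − 350 − 750 = 0 → C_y = 827.9 lb.
ΣF_x = 0: no horizontal applied forces, so C_x = 0.

C_x = 0, C_y = 827.9 lb, D_y = 2522 lb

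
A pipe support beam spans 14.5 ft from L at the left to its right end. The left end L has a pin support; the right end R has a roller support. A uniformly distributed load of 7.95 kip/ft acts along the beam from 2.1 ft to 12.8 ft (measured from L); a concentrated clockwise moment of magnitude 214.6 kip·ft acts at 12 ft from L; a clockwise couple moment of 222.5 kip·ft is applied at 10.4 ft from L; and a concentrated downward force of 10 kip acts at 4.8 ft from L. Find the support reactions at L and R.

Resultant of the distributed load: 7.95 × 10.7 = 85.065 kip at 7.45 ft from L.
Taking moments about L: R_y·14.5 − (7.95·10.7)·7.45 − 214.6 − 222.5 − 10·4.8 = 0 → R_y = 1118.83425/14.5 = 77.161 ≈ 77.16 kip.
ΣF_y = 0: L_y + 77.161 − 7.95·10.7 − 10 = 0 → L_y = 17.90 kip.
ΣF_x = 0: no horizontal applied forces, so L_x = 0.

L_x = 0, L_y = 17.90 kip, R_y = 77.16 kip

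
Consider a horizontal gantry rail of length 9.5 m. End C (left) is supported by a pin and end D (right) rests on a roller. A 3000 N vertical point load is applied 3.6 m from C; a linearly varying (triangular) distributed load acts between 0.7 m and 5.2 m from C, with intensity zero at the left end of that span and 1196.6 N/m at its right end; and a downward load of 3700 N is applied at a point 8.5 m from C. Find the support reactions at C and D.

C_x = 0, C_y = 3896 N, D_y = 5496 N

Resultant of the triangular load: ½ × 1196.6 × 4.5 = 2692.35 N, acting at 3.7 m from C (one-third of the span from the peak).
ΣM about C: D_y·9.5 − 3000·3.6 − (½·1196.6·4.5)·3.7 − 3700·8.5 = 0 → D_y = 52211.695/9.5 = 5495.97 ≈ 5496 N.
ΣF_y = 0: C_y + 5495.97 − 3000 − ½·1196.6·4.5 − 3700 = 0 → C_y = 3896 N.
ΣF_x = 0: no horizontal applied forces, so C_x = 0.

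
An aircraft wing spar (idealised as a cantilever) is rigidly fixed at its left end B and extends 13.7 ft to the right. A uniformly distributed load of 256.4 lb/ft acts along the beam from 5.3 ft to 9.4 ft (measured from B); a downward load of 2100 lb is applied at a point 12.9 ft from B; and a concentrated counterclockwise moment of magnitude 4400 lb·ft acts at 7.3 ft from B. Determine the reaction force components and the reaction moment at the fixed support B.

B_x = 0, B_y = 3151 lb, M_B = 30420 lb·ft

Resultant of the distributed load: 256.4 × 4.1 = 1051.24 lb at 7.35 ft from B.
ΣF_x = 0: B_x = 0.
ΣF_y = 0: B_y − 256.4·4.1 − 2100 = 0 → B_y = 3151 lb.
ΣM about B: M_B − (256.4·4.1)·7.35 − 2100·12.9 + 4400 = 0 → M_B = 30420 lb·ft.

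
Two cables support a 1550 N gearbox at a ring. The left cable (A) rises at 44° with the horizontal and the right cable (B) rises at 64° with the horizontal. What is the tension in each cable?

T_A = 714.4 N, T_B = 1172 N

ΣF_x = 0: −T_A·cos44° + T_B·cos64° = 0 → T_B = 1.64094·T_A.
ΣF_y = 0: T_A·sin44° + T_B·sin64° = 1550.
Substitute: T_A·(0.694658 + 1.64094·0.898794) = 1550 → T_A = 714.442 ≈ 714.4 N.
Then T_B = 1.64094 × 714.442 = 1172 N.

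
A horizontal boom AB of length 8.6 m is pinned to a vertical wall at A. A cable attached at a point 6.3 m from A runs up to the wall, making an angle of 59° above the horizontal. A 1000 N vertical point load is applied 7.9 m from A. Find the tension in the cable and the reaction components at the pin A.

T = 1463 N, A_x = 753.5 N, A_y = -254.0 N

ΣM about A: T·sin59°·6.3 − 1000·7.9 = 0 → T = 7900/(6.3·0.857167) = 1462.92 ≈ 1463 N.
ΣF_x = 0: A_x − T·cos59° = 0 → A_x = 1462.92 × 0.515038 = 753.5 N.
ΣF_y = 0: A_y + T·sin59° − 1000 = 0 → A_y = 1000 − 1462.92 × 0.857167 = -254.0 N.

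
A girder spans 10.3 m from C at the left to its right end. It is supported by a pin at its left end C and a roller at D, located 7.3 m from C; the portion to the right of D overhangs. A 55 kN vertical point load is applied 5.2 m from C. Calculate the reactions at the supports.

C_x = 0, C_y = 15.82 kN, D_y = 39.18 kN

Moments about C: D_y·7.3 − 55·5.2 = 0 → D_y = 286/7.3 = 39.1781 ≈ 39.18 kN.
ΣF_y = 0: C_y + 39.1781 − 55 = 0 → C_y = 15.82 kN.
ΣF_x = 0: no horizontal applied forces, so C_x = 0.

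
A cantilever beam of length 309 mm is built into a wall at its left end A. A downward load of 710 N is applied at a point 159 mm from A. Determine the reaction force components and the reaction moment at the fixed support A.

A_x = 0, A_y = 710.0 N, M_A = 112900 N·mm

ΣF_x = 0: A_x = 0.
ΣF_y = 0: A_y − 710 = 0 → A_y = 710.0 N.
ΣM about A: M_A − 710·159 = 0 → M_A = 112900 N·mm.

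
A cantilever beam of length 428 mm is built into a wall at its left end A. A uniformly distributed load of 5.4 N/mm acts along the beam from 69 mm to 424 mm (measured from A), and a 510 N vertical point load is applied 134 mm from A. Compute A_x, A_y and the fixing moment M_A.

A_x = 0, A_y = 2427 N, M_A = 540900 N·mm

Resultant of the distributed load: 5.4 × 355 = 1917 N at 246.5 mm from A.
ΣF_x = 0: A_x = 0.
ΣF_y = 0: A_y − 5.4·355 − 510 = 0 → A_y = 2427 N.
ΣM about A: M_A − (5.4·355)·246.5 − 510·134 = 0 → M_A = 540900 N·mm.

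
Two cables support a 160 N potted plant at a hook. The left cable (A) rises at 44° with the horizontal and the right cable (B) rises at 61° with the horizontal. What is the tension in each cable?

ΣF_x = 0: −T_A·cos44° + T_B·cos61° = 0 → T_B = 1.48376·T_A.
ΣF_y = 0: T_A·sin44° + T_B·sin61° = 160.
Substitute: T_A·(0.694658 + 1.48376·0.87462) = 160 → T_A = 80.3058 ≈ 80.31 N.
Then T_B = 1.48376 × 80.3058 = 119.2 N.

T_A = 80.31 N, T_B = 119.2 N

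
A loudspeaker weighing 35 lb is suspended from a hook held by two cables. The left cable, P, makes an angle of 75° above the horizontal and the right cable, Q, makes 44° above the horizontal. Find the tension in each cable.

T_P = 28.79 lb, T_Q = 10.36 lb

ΣF_x = 0: −T_P·cos75° + T_Q·cos44° = 0 → T_Q = 0.359801·T_P.
ΣF_y = 0: T_P·sin75° + T_Q·sin44° = 35.
Substitute: T_P·(0.965926 + 0.359801·0.694658) = 35 → T_P = 28.7861 ≈ 28.79 lb.
Then T_Q = 0.359801 × 28.7861 = 10.36 lb.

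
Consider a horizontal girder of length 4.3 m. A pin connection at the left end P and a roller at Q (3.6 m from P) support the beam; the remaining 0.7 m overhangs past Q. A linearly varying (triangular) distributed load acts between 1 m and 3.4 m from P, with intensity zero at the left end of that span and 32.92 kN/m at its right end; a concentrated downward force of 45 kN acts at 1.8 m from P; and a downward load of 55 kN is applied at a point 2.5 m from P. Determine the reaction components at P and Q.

Resultant of the triangular load: ½ × 32.92 × 2.4 = 39.504 kN, acting at 2.6 m from P (one-third of the span from the peak).
Taking moments about P: Q_y·3.6 − (½·32.92·2.4)·2.6 − 45·1.8 − 55·2.5 = 0 → Q_y = 321.2104/3.6 = 89.2251 ≈ 89.23 kN.
ΣF_y = 0: P_y + 89.2251 − ½·32.92·2.4 − 45 − 55 = 0 → P_y = 50.28 kN.
ΣF_x = 0: no horizontal applied forces, so P_x = 0.

P_x = 0, P_y = 50.28 kN, Q_y = 89.23 kN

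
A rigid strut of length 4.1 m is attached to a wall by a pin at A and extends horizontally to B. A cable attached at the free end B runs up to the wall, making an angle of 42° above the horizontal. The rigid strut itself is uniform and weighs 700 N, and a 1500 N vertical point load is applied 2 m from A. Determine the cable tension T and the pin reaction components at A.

ΣM about A: T·sin42°·4.1 − 700·2.05 − 1500·2 = 0 → T = 4435/(4.1·0.669131) = 1616.59 ≈ 1617 N.
ΣF_x = 0: A_x − T·cos42° = 0 → A_x = 1616.59 × 0.743145 = 1201 N.
ΣF_y = 0: A_y + T·sin42° − 700 − 1500 = 0 → A_y = 2200 − 1616.59 × 0.669131 = 1118 N.

T = 1617 N, A_x = 1201 N, A_y = 1118 N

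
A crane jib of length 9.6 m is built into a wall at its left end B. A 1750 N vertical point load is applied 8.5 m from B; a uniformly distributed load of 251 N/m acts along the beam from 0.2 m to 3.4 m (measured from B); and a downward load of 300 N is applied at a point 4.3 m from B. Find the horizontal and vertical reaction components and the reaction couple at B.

Resultant of the distributed load: 251 × 3.2 = 803.2 N at 1.8 m from B.
ΣF_x = 0: B_x = 0.
ΣF_y = 0: B_y − 1750 − 251·3.2 − 300 = 0 → B_y = 2853 N.
ΣM about B: M_B − 1750·8.5 − (251·3.2)·1.8 − 300·4.3 = 0 → M_B = 17610 N·m.

B_x = 0, B_y = 2853 N, M_B = 17610 N·m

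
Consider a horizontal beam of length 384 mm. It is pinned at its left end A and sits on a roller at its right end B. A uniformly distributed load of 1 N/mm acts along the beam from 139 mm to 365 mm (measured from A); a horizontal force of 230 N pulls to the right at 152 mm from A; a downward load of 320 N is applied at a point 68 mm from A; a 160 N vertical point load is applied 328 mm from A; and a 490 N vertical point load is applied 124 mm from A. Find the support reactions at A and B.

A_x = -230.0 N, A_y = 696.1 N, B_y = 499.9 N

Resultant of the distributed load: 1 × 226 = 226 N at 252 mm from A.
ΣM about A: B_y·384 − (1·226)·252 − 320·68 − 160·328 − 490·124 = 0 → B_y = 191952/384 = 499.875 ≈ 499.9 N.
ΣF_y = 0: A_y + 499.875 − 1·226 − 320 − 160 − 490 = 0 → A_y = 696.1 N.
ΣF_x = 0: A_x + 230 = 0 → A_x = -230.0 N.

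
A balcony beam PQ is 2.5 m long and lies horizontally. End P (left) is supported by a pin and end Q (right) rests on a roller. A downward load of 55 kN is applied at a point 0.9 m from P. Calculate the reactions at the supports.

P_x = 0, P_y = 35.20 kN, Q_y = 19.80 kN

ΣM about P: Q_y·2.5 − 55·0.9 = 0 → Q_y = 49.5/2.5 = 19.80 kN.
ΣF_y = 0: P_y + 19.8 − 55 = 0 → P_y = 35.20 kN.
ΣF_x = 0: no horizontal applied forces, so P_x = 0.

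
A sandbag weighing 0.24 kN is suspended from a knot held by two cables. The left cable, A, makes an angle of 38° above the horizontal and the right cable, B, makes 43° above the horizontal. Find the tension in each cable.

ΣF_x = 0: −T_A·cos38° + T_B·cos43° = 0 → T_B = 1.07747·T_A.
ΣF_y = 0: T_A·sin38° + T_B·sin43° = 0.24.
Substitute: T_A·(0.615661 + 1.07747·0.681998) = 0.24 → T_A = 0.177713 ≈ 0.1777 kN.
Then T_B = 1.07747 × 0.177713 = 0.1915 kN.

T_A = 0.1777 kN, T_B = 0.1915 kN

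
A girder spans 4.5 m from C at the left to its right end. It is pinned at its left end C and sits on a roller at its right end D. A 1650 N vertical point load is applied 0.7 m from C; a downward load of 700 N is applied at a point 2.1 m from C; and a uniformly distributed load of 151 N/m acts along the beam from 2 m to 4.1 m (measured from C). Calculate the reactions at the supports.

Resultant of the distributed load: 151 × 2.1 = 317.1 N at 3.05 m from C.
Taking moments about C: D_y·4.5 − 1650·0.7 − 700·2.1 − (151·2.1)·3.05 = 0 → D_y = 3592.155/4.5 = 798.257 ≈ 798.3 N.
ΣF_y = 0: C_y + 798.257 − 1650 − 700 − 151·2.1 = 0 → C_y = 1869 N.
ΣF_x = 0: no horizontal applied forces, so C_x = 0.

C_x = 0, C_y = 1869 N, D_y = 798.3 N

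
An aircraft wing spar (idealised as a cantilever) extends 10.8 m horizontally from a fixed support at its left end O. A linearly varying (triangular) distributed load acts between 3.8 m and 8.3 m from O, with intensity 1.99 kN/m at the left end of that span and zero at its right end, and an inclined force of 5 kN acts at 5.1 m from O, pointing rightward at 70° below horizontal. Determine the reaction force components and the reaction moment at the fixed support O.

Resultant of the triangular load: ½ × 1.99 × 4.5 = 4.4775 kN, acting at 5.3 m from O (one-third of the span from the peak).
ΣF_x = 0: O_x + 5·cos70° = 0 → O_x = -1.710 kN.
ΣF_y = 0: O_y − ½·1.99·4.5 − 5·sin70° = 0 → O_y = 9.176 kN.
ΣM about O: M_O − (½·1.99·4.5)·5.3 − 5·sin70°·5.1 = 0 → M_O = 47.69 kN·m.

O_x = -1.710 kN, O_y = 9.176 kN, M_O = 47.69 kN·m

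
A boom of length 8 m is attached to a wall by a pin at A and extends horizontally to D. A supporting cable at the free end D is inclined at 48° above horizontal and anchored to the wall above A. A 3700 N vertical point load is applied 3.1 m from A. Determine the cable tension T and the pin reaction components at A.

ΣM about A: T·sin48°·8 − 3700·3.1 = 0 → T = 11470/(8·0.743145) = 1929.3 ≈ 1929 N.
ΣF_x = 0: A_x − T·cos48° = 0 → A_x = 1929.3 × 0.669131 = 1291 N.
ΣF_y = 0: A_y + T·sin48° − 3700 = 0 → A_y = 3700 − 1929.3 × 0.743145 = 2266 N.

T = 1929 N, A_x = 1291 N, A_y = 2266 N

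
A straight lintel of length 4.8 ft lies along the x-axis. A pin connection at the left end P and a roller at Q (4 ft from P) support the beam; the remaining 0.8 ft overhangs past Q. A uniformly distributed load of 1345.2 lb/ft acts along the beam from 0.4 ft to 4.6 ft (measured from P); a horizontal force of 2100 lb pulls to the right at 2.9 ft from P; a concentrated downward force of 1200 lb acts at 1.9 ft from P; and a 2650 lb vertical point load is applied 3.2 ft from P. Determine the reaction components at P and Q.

P_x = -2100 lb, P_y = 3279 lb, Q_y = 6221 lb

Resultant of the distributed load: 1345.2 × 4.2 = 5649.84 lb at 2.5 ft from P.
Moments about P: Q_y·4 − (1345.2·4.2)·2.5 − 1200·1.9 − 2650·3.2 = 0 → Q_y = 24884.6/4 = 6221.15 ≈ 6221 lb.
ΣF_y = 0: P_y + 6221.15 − 1345.2·4.2 − 1200 − 2650 = 0 → P_y = 3279 lb.
ΣF_x = 0: P_x + 2100 = 0 → P_x = -2100 lb.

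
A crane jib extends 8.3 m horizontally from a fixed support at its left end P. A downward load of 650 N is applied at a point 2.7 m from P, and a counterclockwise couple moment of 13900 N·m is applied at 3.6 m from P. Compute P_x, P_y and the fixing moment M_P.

ΣF_x = 0: P_x = 0.
ΣF_y = 0: P_y − 650 = 0 → P_y = 650.0 N.
ΣM about P: M_P − 650·2.7 + 13900 = 0 → M_P = -12140 N·m.

P_x = 0, P_y = 650.0 N, M_P = -12140 N·m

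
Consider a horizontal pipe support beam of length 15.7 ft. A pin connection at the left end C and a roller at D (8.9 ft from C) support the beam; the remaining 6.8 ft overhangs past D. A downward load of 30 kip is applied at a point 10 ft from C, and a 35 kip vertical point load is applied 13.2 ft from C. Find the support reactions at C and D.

Moments about C: D_y·8.9 − 30·10 − 35·13.2 = 0 → D_y = 762/8.9 = 85.618 ≈ 85.62 kip.
ΣF_y = 0: C_y + 85.618 − 30 − 35 = 0 → C_y = -20.62 kip.
ΣF_x = 0: no horizontal applied forces, so C_x = 0.

C_x = 0, C_y = -20.62 kip, D_y = 85.62 kip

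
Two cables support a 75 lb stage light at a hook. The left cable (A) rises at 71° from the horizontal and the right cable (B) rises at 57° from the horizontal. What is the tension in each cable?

ΣF_x = 0: −T_A·cos71° + T_B·cos57° = 0 → T_B = 0.597769·T_A.
ΣF_y = 0: T_A·sin71° + T_B·sin57° = 75.
Substitute: T_A·(0.945519 + 0.597769·0.838671) = 75 → T_A = 51.8367 ≈ 51.84 lb.
Then T_B = 0.597769 × 51.8367 = 30.99 lb.

T_A = 51.84 lb, T_B = 30.99 lb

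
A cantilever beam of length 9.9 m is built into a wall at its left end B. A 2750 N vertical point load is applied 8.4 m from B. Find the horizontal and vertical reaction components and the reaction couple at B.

B_x = 0, B_y = 2750 N, M_B = 23100 N·m

ΣF_x = 0: B_x = 0.
ΣF_y = 0: B_y − 2750 = 0 → B_y = 2750 N.
ΣM about B: M_B − 2750·8.4 = 0 → M_B = 23100 N·m.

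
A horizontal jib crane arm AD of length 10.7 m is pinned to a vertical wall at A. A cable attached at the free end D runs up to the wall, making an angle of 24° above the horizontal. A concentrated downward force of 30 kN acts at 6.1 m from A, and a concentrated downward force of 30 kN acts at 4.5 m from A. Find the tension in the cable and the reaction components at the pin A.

ΣM about A: T·sin24°·10.7 − 30·6.1 − 30·4.5 = 0 → T = 318/(10.7·0.406737) = 73.0684 ≈ 73.07 kN.
ΣF_x = 0: A_x − T·cos24° = 0 → A_x = 73.0684 × 0.913545 = 66.75 kN.
ΣF_y = 0: A_y + T·sin24° − 30 − 30 = 0 → A_y = 60 − 73.0684 × 0.406737 = 30.28 kN.

T = 73.07 kN, A_x = 66.75 kN, A_y = 30.28 kN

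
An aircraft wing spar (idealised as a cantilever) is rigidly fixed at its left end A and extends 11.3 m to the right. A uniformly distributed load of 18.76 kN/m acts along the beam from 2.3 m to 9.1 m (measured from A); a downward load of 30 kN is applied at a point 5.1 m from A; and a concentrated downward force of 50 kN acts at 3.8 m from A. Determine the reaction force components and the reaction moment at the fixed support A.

Resultant of the distributed load: 18.76 × 6.8 = 127.568 kN at 5.7 m from A.
ΣF_x = 0: A_x = 0.
ΣF_y = 0: A_y − 18.76·6.8 − 30 − 50 = 0 → A_y = 207.6 kN.
ΣM about A: M_A − (18.76·6.8)·5.7 − 30·5.1 − 50·3.8 = 0 → M_A = 1070 kN·m.

A_x = 0, A_y = 207.6 kN, M_A = 1070 kN·m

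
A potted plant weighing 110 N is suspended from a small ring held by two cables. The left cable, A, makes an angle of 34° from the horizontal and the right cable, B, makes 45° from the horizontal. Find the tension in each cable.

ΣF_x = 0: −T_A·cos34° + T_B·cos45° = 0 → T_B = 1.17244·T_A.
ΣF_y = 0: T_A·sin34° + T_B·sin45° = 110.
Substitute: T_A·(0.559193 + 1.17244·0.707107) = 110 → T_A = 79.2374 ≈ 79.24 N.
Then T_B = 1.17244 × 79.2374 = 92.90 N.

T_A = 79.24 N, T_B = 92.90 N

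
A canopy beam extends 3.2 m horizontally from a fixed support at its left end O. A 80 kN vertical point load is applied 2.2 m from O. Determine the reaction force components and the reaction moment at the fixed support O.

O_x = 0, O_y = 80.00 kN, M_O = 176.0 kN·m

ΣF_x = 0: O_x = 0.
ΣF_y = 0: O_y − 80 = 0 → O_y = 80.00 kN.
ΣM about O: M_O − 80·2.2 = 0 → M_O = 176.0 kN·m.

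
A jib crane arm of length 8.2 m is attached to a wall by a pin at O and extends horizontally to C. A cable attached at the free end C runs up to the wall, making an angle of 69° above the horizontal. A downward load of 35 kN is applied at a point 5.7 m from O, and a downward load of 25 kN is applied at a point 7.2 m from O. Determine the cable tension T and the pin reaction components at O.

ΣM about O: T·sin69°·8.2 − 35·5.7 − 25·7.2 = 0 → T = 379.5/(8.2·0.93358) = 49.5731 ≈ 49.57 kN.
ΣF_x = 0: O_x − T·cos69° = 0 → O_x = 49.5731 × 0.358368 = 17.77 kN.
ΣF_y = 0: O_y + T·sin69° − 35 − 25 = 0 → O_y = 60 − 49.5731 × 0.93358 = 13.72 kN.

T = 49.57 kN, O_x = 17.77 kN, O_y = 13.72 kN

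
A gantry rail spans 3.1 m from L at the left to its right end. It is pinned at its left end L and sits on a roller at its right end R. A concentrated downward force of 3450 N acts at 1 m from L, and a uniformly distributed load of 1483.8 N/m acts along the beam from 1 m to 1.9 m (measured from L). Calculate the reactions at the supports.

Resultant of the distributed load: 1483.8 × 0.9 = 1335.42 N at 1.45 m from L.
ΣM about L: R_y·3.1 − 3450·1 − (1483.8·0.9)·1.45 = 0 → R_y = 5386.359/3.1 = 1737.54 ≈ 1738 N.
ΣF_y = 0: L_y + 1737.54 − 3450 − 1483.8·0.9 = 0 → L_y = 3048 N.
ΣF_x = 0: no horizontal applied forces, so L_x = 0.

L_x = 0, L_y = 3048 N, R_y = 1738 N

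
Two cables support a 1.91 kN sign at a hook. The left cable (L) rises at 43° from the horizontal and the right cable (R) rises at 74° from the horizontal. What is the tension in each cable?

T_L = 0.5909 kN, T_R = 1.568 kN

ΣF_x = 0: −T_L·cos43° + T_R·cos74° = 0 → T_R = 2.65332·T_L.
ΣF_y = 0: T_L·sin43° + T_R·sin74° = 1.91.
Substitute: T_L·(0.681998 + 2.65332·0.961262) = 1.91 → T_L = 0.590868 ≈ 0.5909 kN.
Then T_R = 2.65332 × 0.590868 = 1.568 kN.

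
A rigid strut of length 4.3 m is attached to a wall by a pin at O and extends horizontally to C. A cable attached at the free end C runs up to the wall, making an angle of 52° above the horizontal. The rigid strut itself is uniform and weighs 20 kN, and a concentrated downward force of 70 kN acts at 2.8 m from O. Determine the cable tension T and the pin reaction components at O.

ΣM about O: T·sin52°·4.3 − 20·2.15 − 70·2.8 = 0 → T = 239/(4.3·0.788011) = 70.5338 ≈ 70.53 kN.
ΣF_x = 0: O_x − T·cos52° = 0 → O_x = 70.5338 × 0.615661 = 43.42 kN.
ΣF_y = 0: O_y + T·sin52° − 20 − 70 = 0 → O_y = 90 − 70.5338 × 0.788011 = 34.42 kN.

T = 70.53 kN, O_x = 43.42 kN, O_y = 34.42 kN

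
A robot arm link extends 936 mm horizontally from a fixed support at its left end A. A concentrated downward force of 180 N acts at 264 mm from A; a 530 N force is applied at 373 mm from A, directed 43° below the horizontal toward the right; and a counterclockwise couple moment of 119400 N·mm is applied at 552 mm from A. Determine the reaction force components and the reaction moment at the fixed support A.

A_x = -387.6 N, A_y = 541.5 N, M_A = 62940 N·mm

ΣF_x = 0: A_x + 530·cos43° = 0 → A_x = -387.6 N.
ΣF_y = 0: A_y − 180 − 530·sin43° = 0 → A_y = 541.5 N.
ΣM about A: M_A − 180·264 − 530·sin43°·373 + 119400 = 0 → M_A = 62940 N·mm.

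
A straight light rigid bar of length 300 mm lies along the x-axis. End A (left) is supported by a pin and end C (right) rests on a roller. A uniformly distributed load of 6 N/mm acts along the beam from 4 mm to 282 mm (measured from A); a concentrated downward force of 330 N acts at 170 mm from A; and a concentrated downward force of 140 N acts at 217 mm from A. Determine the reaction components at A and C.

Resultant of the distributed load: 6 × 278 = 1668 N at 143 mm from A.
Taking moments about A: C_y·300 − (6·278)·143 − 330·170 − 140·217 = 0 → C_y = 325004/300 = 1083.35 ≈ 1083 N.
ΣF_y = 0: A_y + 1083.35 − 6·278 − 330 − 140 = 0 → A_y = 1055 N.
ΣF_x = 0: no horizontal applied forces, so A_x = 0.

A_x = 0, A_y = 1055 N, C_y = 1083 N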